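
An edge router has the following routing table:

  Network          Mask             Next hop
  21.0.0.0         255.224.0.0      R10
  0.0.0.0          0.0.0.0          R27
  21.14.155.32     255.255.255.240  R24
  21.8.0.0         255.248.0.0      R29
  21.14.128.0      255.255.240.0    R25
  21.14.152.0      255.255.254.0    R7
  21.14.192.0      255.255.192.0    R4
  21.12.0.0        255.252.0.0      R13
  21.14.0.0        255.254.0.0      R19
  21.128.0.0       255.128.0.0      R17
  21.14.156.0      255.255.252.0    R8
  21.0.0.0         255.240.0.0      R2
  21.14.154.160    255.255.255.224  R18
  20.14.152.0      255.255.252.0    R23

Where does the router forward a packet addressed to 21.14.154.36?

Routes whose prefix contains 21.14.154.36:
  0.0.0.0/0 (default, matches everything) -> R27
  21.0.0.0/11 (21.0.0.0 - 21.31.255.255) -> R10
  21.0.0.0/12 (21.0.0.0 - 21.15.255.255) -> R2
  21.8.0.0/13 (21.8.0.0 - 21.15.255.255) -> R29
  21.12.0.0/14 (21.12.0.0 - 21.15.255.255) -> R13
  21.14.0.0/15 (21.14.0.0 - 21.15.255.255) -> R19
More-specific entries that do NOT match:
  21.14.155.32/28 (21.14.155.32 - 21.14.155.47) does not contain 21.14.154.36
  21.14.154.160/27 (21.14.154.160 - 21.14.154.191) does not contain 21.14.154.36
  21.14.152.0/23 (21.14.152.0 - 21.14.153.255) does not contain 21.14.154.36
  21.14.156.0/22 (21.14.156.0 - 21.14.159.255) does not contain 21.14.154.36
  20.14.152.0/22 (20.14.152.0 - 20.14.155.255) does not contain 21.14.154.36
  21.14.128.0/20 (21.14.128.0 - 21.14.143.255) does not contain 21.14.154.36
  21.14.192.0/18 (21.14.192.0 - 21.14.255.255) does not contain 21.14.154.36
Longest matching prefix is /15 -> next hop R19.

R19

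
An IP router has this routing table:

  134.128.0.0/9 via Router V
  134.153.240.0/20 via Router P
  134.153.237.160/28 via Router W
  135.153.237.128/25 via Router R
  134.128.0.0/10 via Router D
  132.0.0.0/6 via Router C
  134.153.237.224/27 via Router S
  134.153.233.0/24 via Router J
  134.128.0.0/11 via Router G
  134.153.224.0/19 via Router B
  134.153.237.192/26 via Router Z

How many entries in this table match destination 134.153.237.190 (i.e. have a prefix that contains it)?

5

Prefixes containing 134.153.237.190:
  132.0.0.0/6 (132.0.0.0 - 135.255.255.255)
  134.128.0.0/9 (134.128.0.0 - 134.255.255.255)
  134.128.0.0/10 (134.128.0.0 - 134.191.255.255)
  134.128.0.0/11 (134.128.0.0 - 134.159.255.255)
  134.153.224.0/19 (134.153.224.0 - 134.153.255.255)
Total matching entries: 5.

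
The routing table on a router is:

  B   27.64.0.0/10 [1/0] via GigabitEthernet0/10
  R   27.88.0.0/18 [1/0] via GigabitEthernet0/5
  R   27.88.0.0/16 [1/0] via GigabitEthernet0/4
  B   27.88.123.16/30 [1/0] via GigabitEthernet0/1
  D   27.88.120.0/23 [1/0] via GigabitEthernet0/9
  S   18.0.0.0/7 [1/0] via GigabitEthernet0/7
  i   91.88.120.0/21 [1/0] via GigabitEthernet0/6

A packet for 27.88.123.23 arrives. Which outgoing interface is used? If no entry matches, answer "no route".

Routes whose prefix contains 27.88.123.23:
  27.64.0.0/10 (27.64.0.0 - 27.127.255.255) -> GigabitEthernet0/10
  27.88.0.0/16 (27.88.0.0 - 27.88.255.255) -> GigabitEthernet0/4
More-specific entries that do NOT match:
  27.88.123.16/30 (27.88.123.16 - 27.88.123.19) does not contain 27.88.123.23
  27.88.120.0/23 (27.88.120.0 - 27.88.121.255) does not contain 27.88.123.23
  91.88.120.0/21 (91.88.120.0 - 91.88.127.255) does not contain 27.88.123.23
  27.88.0.0/18 (27.88.0.0 - 27.88.63.255) does not contain 27.88.123.23
Longest matching prefix is /16 -> interface GigabitEthernet0/4.

GigabitEthernet0/4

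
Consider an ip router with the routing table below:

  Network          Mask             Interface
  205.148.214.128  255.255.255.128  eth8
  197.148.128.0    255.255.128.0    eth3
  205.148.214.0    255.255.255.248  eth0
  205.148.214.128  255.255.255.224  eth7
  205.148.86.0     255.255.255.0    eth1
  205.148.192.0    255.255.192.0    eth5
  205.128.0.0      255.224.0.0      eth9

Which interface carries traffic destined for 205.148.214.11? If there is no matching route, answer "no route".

Routes whose prefix contains 205.148.214.11:
  205.128.0.0/11 (205.128.0.0 - 205.159.255.255) -> eth9
  205.148.192.0/18 (205.148.192.0 - 205.148.255.255) -> eth5
More-specific entries that do NOT match:
  205.148.214.0/29 (205.148.214.0 - 205.148.214.7) does not contain 205.148.214.11
  205.148.214.128/27 (205.148.214.128 - 205.148.214.159) does not contain 205.148.214.11
  205.148.214.128/25 (205.148.214.128 - 205.148.214.255) does not contain 205.148.214.11
  205.148.86.0/24 (205.148.86.0 - 205.148.86.255) does not contain 205.148.214.11
Longest matching prefix is /18 -> interface eth5.

eth5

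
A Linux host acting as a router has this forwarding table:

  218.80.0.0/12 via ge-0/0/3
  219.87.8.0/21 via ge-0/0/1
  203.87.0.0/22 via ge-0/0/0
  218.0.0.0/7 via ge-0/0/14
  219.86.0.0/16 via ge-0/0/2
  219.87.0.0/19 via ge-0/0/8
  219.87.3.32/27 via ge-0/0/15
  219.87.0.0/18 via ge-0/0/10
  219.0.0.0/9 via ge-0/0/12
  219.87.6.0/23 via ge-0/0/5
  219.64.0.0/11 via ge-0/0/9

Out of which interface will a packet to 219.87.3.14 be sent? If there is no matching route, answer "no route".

ge-0/0/8

Routes whose prefix contains 219.87.3.14:
  218.0.0.0/7 (218.0.0.0 - 219.255.255.255) -> ge-0/0/14
  219.0.0.0/9 (219.0.0.0 - 219.127.255.255) -> ge-0/0/12
  219.64.0.0/11 (219.64.0.0 - 219.95.255.255) -> ge-0/0/9
  219.87.0.0/18 (219.87.0.0 - 219.87.63.255) -> ge-0/0/10
  219.87.0.0/19 (219.87.0.0 - 219.87.31.255) -> ge-0/0/8
More-specific entries that do NOT match:
  219.87.3.32/27 (219.87.3.32 - 219.87.3.63) does not contain 219.87.3.14
  219.87.6.0/23 (219.87.6.0 - 219.87.7.255) does not contain 219.87.3.14
  203.87.0.0/22 (203.87.0.0 - 203.87.3.255) does not contain 219.87.3.14
  219.87.8.0/21 (219.87.8.0 - 219.87.15.255) does not contain 219.87.3.14
Longest matching prefix is /19 -> interface ge-0/0/8.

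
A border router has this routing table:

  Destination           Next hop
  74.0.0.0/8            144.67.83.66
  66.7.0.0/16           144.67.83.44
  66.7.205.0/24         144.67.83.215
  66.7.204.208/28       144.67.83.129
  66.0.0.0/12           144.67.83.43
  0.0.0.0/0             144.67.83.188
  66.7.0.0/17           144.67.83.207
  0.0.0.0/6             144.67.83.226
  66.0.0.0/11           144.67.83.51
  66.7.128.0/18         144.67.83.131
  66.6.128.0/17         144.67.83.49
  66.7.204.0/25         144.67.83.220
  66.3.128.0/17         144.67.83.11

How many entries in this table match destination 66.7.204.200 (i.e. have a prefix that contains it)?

Prefixes containing 66.7.204.200:
  0.0.0.0/0 (default, matches everything)
  66.0.0.0/11 (66.0.0.0 - 66.31.255.255)
  66.0.0.0/12 (66.0.0.0 - 66.15.255.255)
  66.7.0.0/16 (66.7.0.0 - 66.7.255.255)
Total matching entries: 4.

4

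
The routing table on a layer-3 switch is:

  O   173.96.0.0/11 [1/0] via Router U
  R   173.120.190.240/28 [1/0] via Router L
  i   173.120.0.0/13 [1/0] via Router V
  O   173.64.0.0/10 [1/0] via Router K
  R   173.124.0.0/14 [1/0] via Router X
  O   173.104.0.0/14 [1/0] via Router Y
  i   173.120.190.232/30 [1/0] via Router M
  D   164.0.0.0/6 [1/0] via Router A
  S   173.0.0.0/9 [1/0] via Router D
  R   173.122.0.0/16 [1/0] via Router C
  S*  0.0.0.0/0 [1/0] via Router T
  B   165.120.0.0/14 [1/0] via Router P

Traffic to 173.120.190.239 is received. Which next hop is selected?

Routes whose prefix contains 173.120.190.239:
  0.0.0.0/0 (default, matches everything) -> Router T
  173.0.0.0/9 (173.0.0.0 - 173.127.255.255) -> Router D
  173.64.0.0/10 (173.64.0.0 - 173.127.255.255) -> Router K
  173.96.0.0/11 (173.96.0.0 - 173.127.255.255) -> Router U
  173.120.0.0/13 (173.120.0.0 - 173.127.255.255) -> Router V
More-specific entries that do NOT match:
  173.120.190.232/30 (173.120.190.232 - 173.120.190.235) does not contain 173.120.190.239
  173.120.190.240/28 (173.120.190.240 - 173.120.190.255) does not contain 173.120.190.239
  173.122.0.0/16 (173.122.0.0 - 173.122.255.255) does not contain 173.120.190.239
  173.124.0.0/14 (173.124.0.0 - 173.127.255.255) does not contain 173.120.190.239
  173.104.0.0/14 (173.104.0.0 - 173.107.255.255) does not contain 173.120.190.239
  165.120.0.0/14 (165.120.0.0 - 165.123.255.255) does not contain 173.120.190.239
Longest matching prefix is /13 -> next hop Router V.

Router V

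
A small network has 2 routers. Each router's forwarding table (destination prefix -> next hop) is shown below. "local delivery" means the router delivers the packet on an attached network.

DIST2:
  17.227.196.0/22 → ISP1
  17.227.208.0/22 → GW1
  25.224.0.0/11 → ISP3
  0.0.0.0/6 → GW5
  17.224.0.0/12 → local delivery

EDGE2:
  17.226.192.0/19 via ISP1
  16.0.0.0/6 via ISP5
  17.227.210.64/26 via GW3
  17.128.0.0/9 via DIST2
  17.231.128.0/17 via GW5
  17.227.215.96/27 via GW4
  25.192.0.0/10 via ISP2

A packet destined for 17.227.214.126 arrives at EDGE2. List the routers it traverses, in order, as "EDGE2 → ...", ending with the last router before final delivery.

EDGE2 → DIST2

At EDGE2: longest match for 17.227.214.126 is 17.128.0.0/9 -> DIST2
At DIST2: longest match for 17.227.214.126 is 17.224.0.0/12 -> local delivery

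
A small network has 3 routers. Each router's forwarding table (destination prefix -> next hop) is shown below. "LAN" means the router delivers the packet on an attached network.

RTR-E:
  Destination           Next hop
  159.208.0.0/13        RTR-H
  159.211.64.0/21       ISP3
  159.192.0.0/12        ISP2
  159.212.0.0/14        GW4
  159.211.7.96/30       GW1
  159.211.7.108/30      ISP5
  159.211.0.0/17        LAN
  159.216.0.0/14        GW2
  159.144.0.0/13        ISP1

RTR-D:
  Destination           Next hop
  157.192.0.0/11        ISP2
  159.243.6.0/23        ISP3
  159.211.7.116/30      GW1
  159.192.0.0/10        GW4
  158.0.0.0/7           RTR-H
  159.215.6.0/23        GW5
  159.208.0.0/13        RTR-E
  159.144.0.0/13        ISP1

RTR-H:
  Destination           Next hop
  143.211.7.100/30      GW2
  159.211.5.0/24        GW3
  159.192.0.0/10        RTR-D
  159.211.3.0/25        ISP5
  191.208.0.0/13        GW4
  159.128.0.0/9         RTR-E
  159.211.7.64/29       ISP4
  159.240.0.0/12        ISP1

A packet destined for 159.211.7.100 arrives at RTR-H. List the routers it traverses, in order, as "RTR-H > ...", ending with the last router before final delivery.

At RTR-H: longest match for 159.211.7.100 is 159.192.0.0/10 -> RTR-D
At RTR-D: longest match for 159.211.7.100 is 159.208.0.0/13 -> RTR-E
At RTR-E: longest match for 159.211.7.100 is 159.211.0.0/17 -> LAN

RTR-H > RTR-D > RTR-E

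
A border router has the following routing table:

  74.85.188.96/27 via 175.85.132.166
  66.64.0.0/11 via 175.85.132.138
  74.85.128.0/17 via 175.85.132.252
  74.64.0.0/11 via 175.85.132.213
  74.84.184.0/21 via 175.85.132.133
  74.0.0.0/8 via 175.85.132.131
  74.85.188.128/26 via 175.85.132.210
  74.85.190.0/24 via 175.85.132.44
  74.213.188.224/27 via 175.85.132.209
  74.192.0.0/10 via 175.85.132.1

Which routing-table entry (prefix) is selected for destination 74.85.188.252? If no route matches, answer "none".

Entries matching 74.85.188.252:
  74.0.0.0/8 (74.0.0.0 - 74.255.255.255)
  74.64.0.0/11 (74.64.0.0 - 74.95.255.255)
  74.85.128.0/17 (74.85.128.0 - 74.85.255.255)
Most specific is 74.85.128.0/17.

74.85.128.0/17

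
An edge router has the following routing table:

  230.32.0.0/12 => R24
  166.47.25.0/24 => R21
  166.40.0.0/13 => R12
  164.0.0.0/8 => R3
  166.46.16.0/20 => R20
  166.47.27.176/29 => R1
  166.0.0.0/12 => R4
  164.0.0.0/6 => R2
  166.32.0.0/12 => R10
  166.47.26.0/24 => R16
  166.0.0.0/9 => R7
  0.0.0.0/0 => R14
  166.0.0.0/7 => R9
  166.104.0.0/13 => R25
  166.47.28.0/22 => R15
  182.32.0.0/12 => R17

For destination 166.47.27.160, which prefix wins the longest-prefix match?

Entries matching 166.47.27.160:
  0.0.0.0/0 (default, matches everything)
  164.0.0.0/6 (164.0.0.0 - 167.255.255.255)
  166.0.0.0/7 (166.0.0.0 - 167.255.255.255)
  166.0.0.0/9 (166.0.0.0 - 166.127.255.255)
  166.32.0.0/12 (166.32.0.0 - 166.47.255.255)
  166.40.0.0/13 (166.40.0.0 - 166.47.255.255)
Most specific is 166.40.0.0/13.

166.40.0.0/13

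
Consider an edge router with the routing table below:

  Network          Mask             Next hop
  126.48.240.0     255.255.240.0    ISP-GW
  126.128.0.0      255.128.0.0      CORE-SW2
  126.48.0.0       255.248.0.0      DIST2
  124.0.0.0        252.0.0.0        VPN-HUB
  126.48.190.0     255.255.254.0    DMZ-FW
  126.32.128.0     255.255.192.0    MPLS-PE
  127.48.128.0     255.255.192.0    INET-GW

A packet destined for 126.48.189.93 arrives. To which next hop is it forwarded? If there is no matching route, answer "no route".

Routes whose prefix contains 126.48.189.93:
  124.0.0.0/6 (124.0.0.0 - 127.255.255.255) -> VPN-HUB
  126.48.0.0/13 (126.48.0.0 - 126.55.255.255) -> DIST2
More-specific entries that do NOT match:
  126.48.190.0/23 (126.48.190.0 - 126.48.191.255) does not contain 126.48.189.93
  126.48.240.0/20 (126.48.240.0 - 126.48.255.255) does not contain 126.48.189.93
  126.32.128.0/18 (126.32.128.0 - 126.32.191.255) does not contain 126.48.189.93
  127.48.128.0/18 (127.48.128.0 - 127.48.191.255) does not contain 126.48.189.93
Longest matching prefix is /13 -> next hop DIST2.

DIST2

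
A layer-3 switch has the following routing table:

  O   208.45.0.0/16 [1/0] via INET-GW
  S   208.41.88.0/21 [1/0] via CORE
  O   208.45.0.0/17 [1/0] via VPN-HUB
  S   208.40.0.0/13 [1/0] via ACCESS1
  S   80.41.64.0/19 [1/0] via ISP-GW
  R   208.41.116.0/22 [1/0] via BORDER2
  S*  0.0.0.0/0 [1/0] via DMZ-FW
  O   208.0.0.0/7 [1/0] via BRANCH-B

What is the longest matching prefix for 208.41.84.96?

Entries matching 208.41.84.96:
  0.0.0.0/0 (default, matches everything)
  208.0.0.0/7 (208.0.0.0 - 209.255.255.255)
  208.40.0.0/13 (208.40.0.0 - 208.47.255.255)
Most specific is 208.40.0.0/13.

208.40.0.0/13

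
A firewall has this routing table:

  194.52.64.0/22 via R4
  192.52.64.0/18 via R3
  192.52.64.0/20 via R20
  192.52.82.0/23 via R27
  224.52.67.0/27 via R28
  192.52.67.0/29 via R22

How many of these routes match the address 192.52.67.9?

2

Prefixes containing 192.52.67.9:
  192.52.64.0/18 (192.52.64.0 - 192.52.127.255)
  192.52.64.0/20 (192.52.64.0 - 192.52.79.255)
Total matching entries: 2.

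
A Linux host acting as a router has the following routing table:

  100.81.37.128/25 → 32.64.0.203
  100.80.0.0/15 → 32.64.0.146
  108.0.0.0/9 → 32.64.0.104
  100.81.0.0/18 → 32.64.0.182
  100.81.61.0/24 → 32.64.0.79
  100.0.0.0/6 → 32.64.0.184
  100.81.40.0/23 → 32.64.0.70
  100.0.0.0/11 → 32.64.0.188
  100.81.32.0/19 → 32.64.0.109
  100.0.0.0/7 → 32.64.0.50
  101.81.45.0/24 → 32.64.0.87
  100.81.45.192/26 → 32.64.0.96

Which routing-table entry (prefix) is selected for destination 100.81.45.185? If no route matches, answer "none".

Entries matching 100.81.45.185:
  100.0.0.0/6 (100.0.0.0 - 103.255.255.255)
  100.0.0.0/7 (100.0.0.0 - 101.255.255.255)
  100.80.0.0/15 (100.80.0.0 - 100.81.255.255)
  100.81.0.0/18 (100.81.0.0 - 100.81.63.255)
  100.81.32.0/19 (100.81.32.0 - 100.81.63.255)
Most specific is 100.81.32.0/19.

100.81.32.0/19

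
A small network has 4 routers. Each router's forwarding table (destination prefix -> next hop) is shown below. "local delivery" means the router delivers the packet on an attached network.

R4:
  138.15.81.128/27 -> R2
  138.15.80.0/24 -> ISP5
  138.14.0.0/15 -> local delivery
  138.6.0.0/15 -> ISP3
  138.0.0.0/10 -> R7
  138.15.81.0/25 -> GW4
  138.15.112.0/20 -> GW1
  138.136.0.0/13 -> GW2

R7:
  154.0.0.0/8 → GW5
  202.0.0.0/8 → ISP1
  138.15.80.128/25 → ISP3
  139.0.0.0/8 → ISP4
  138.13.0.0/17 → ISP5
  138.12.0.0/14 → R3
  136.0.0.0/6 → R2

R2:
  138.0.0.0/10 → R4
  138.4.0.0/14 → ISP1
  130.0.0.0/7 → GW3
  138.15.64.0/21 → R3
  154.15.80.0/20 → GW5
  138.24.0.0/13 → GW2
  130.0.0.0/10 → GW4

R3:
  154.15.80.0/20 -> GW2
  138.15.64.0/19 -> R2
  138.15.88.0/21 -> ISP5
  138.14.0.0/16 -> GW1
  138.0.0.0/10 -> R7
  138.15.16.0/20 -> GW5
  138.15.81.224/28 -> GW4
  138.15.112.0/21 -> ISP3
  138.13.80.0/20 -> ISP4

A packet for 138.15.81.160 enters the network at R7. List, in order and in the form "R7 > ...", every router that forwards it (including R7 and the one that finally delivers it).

At R7: longest match for 138.15.81.160 is 138.12.0.0/14 -> R3
At R3: longest match for 138.15.81.160 is 138.15.64.0/19 -> R2
At R2: longest match for 138.15.81.160 is 138.0.0.0/10 -> R4
At R4: longest match for 138.15.81.160 is 138.14.0.0/15 -> local delivery

R7 > R3 > R2 > R4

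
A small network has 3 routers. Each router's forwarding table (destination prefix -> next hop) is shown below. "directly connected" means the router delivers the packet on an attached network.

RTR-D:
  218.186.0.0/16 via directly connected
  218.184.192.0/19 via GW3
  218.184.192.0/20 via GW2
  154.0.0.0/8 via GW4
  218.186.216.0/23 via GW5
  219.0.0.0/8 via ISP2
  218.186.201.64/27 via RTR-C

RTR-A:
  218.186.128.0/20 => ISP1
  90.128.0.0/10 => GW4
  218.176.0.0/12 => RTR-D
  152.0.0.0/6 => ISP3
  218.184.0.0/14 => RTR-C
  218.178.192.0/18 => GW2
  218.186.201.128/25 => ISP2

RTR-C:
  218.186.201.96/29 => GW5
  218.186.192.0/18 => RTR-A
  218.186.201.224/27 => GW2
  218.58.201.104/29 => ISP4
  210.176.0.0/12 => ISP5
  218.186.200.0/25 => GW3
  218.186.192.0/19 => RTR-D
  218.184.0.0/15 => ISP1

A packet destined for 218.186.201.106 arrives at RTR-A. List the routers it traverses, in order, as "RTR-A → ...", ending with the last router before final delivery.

At RTR-A: longest match for 218.186.201.106 is 218.184.0.0/14 -> RTR-C
At RTR-C: longest match for 218.186.201.106 is 218.186.192.0/19 -> RTR-D
At RTR-D: longest match for 218.186.201.106 is 218.186.0.0/16 -> directly connected

RTR-A → RTR-C → RTR-D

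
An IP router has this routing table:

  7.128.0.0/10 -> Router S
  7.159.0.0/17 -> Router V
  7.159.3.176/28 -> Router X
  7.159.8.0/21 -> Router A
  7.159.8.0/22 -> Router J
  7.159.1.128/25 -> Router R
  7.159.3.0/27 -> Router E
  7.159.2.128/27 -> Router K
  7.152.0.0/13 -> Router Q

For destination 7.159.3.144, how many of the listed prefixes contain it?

Prefixes containing 7.159.3.144:
  7.128.0.0/10 (7.128.0.0 - 7.191.255.255)
  7.152.0.0/13 (7.152.0.0 - 7.159.255.255)
  7.159.0.0/17 (7.159.0.0 - 7.159.127.255)
Total matching entries: 3.

3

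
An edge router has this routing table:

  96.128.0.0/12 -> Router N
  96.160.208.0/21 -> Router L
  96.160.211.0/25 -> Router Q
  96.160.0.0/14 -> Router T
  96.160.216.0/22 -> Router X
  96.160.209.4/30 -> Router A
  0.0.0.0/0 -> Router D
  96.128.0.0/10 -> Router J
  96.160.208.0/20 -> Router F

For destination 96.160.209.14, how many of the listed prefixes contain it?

5

Prefixes containing 96.160.209.14:
  0.0.0.0/0 (default, matches everything)
  96.128.0.0/10 (96.128.0.0 - 96.191.255.255)
  96.160.0.0/14 (96.160.0.0 - 96.163.255.255)
  96.160.208.0/20 (96.160.208.0 - 96.160.223.255)
  96.160.208.0/21 (96.160.208.0 - 96.160.215.255)
Total matching entries: 5.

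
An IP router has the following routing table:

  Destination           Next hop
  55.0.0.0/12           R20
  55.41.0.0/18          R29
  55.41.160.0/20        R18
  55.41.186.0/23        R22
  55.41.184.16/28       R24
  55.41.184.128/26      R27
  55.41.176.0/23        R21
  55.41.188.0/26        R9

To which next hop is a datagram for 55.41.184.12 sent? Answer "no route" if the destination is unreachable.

no route

No entry's prefix contains 55.41.184.12; there is no default route.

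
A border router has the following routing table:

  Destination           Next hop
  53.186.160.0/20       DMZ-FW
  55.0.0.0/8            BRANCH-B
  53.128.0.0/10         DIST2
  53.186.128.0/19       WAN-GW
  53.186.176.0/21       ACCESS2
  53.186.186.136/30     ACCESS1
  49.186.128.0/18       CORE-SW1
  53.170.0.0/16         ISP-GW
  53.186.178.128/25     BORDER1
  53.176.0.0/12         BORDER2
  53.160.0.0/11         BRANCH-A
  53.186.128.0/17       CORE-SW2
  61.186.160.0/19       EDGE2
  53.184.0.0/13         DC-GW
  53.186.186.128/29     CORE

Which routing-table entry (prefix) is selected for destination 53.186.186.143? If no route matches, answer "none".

Entries matching 53.186.186.143:
  53.128.0.0/10 (53.128.0.0 - 53.191.255.255)
  53.160.0.0/11 (53.160.0.0 - 53.191.255.255)
  53.176.0.0/12 (53.176.0.0 - 53.191.255.255)
  53.184.0.0/13 (53.184.0.0 - 53.191.255.255)
  53.186.128.0/17 (53.186.128.0 - 53.186.255.255)
Most specific is 53.186.128.0/17.

53.186.128.0/17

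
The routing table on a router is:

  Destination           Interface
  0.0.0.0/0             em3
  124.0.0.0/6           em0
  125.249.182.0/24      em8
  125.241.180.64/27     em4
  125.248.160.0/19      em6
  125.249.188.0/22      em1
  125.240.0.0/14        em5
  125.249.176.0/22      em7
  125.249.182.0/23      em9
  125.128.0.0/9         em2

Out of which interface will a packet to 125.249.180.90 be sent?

Routes whose prefix contains 125.249.180.90:
  0.0.0.0/0 (default, matches everything) -> em3
  124.0.0.0/6 (124.0.0.0 - 127.255.255.255) -> em0
  125.128.0.0/9 (125.128.0.0 - 125.255.255.255) -> em2
More-specific entries that do NOT match:
  125.241.180.64/27 (125.241.180.64 - 125.241.180.95) does not contain 125.249.180.90
  125.249.182.0/24 (125.249.182.0 - 125.249.182.255) does not contain 125.249.180.90
  125.249.182.0/23 (125.249.182.0 - 125.249.183.255) does not contain 125.249.180.90
  125.249.188.0/22 (125.249.188.0 - 125.249.191.255) does not contain 125.249.180.90
  125.249.176.0/22 (125.249.176.0 - 125.249.179.255) does not contain 125.249.180.90
  125.248.160.0/19 (125.248.160.0 - 125.248.191.255) does not contain 125.249.180.90
  125.240.0.0/14 (125.240.0.0 - 125.243.255.255) does not contain 125.249.180.90
Longest matching prefix is /9 -> interface em2.

em2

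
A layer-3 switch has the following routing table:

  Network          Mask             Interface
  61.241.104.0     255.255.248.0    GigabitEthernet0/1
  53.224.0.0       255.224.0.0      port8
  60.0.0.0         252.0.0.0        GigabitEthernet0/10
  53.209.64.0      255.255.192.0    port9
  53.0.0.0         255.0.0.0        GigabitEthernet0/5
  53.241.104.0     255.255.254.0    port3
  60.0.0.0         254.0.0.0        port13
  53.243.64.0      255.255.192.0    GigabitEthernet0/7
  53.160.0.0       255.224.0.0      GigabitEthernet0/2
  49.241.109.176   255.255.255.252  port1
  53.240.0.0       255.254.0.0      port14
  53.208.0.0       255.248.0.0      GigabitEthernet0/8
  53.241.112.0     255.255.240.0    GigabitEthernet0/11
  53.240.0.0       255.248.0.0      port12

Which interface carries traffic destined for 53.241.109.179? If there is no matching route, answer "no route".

port14

Routes whose prefix contains 53.241.109.179:
  53.0.0.0/8 (53.0.0.0 - 53.255.255.255) -> GigabitEthernet0/5
  53.224.0.0/11 (53.224.0.0 - 53.255.255.255) -> port8
  53.240.0.0/13 (53.240.0.0 - 53.247.255.255) -> port12
  53.240.0.0/15 (53.240.0.0 - 53.241.255.255) -> port14
More-specific entries that do NOT match:
  49.241.109.176/30 (49.241.109.176 - 49.241.109.179) does not contain 53.241.109.179
  53.241.104.0/23 (53.241.104.0 - 53.241.105.255) does not contain 53.241.109.179
  61.241.104.0/21 (61.241.104.0 - 61.241.111.255) does not contain 53.241.109.179
  53.241.112.0/20 (53.241.112.0 - 53.241.127.255) does not contain 53.241.109.179
  53.209.64.0/18 (53.209.64.0 - 53.209.127.255) does not contain 53.241.109.179
  53.243.64.0/18 (53.243.64.0 - 53.243.127.255) does not contain 53.241.109.179
Longest matching prefix is /15 -> interface port14.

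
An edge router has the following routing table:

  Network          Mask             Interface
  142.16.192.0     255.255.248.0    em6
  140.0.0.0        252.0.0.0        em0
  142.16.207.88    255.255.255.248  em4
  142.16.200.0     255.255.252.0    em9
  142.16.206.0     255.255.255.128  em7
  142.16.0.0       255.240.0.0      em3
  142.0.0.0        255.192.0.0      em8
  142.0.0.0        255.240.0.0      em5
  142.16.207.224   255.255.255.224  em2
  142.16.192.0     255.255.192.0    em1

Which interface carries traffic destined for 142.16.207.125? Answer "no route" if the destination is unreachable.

em1

Routes whose prefix contains 142.16.207.125:
  140.0.0.0/6 (140.0.0.0 - 143.255.255.255) -> em0
  142.0.0.0/10 (142.0.0.0 - 142.63.255.255) -> em8
  142.16.0.0/12 (142.16.0.0 - 142.31.255.255) -> em3
  142.16.192.0/18 (142.16.192.0 - 142.16.255.255) -> em1
More-specific entries that do NOT match:
  142.16.207.88/29 (142.16.207.88 - 142.16.207.95) does not contain 142.16.207.125
  142.16.207.224/27 (142.16.207.224 - 142.16.207.255) does not contain 142.16.207.125
  142.16.206.0/25 (142.16.206.0 - 142.16.206.127) does not contain 142.16.207.125
  142.16.200.0/22 (142.16.200.0 - 142.16.203.255) does not contain 142.16.207.125
  142.16.192.0/21 (142.16.192.0 - 142.16.199.255) does not contain 142.16.207.125
Longest matching prefix is /18 -> interface em1.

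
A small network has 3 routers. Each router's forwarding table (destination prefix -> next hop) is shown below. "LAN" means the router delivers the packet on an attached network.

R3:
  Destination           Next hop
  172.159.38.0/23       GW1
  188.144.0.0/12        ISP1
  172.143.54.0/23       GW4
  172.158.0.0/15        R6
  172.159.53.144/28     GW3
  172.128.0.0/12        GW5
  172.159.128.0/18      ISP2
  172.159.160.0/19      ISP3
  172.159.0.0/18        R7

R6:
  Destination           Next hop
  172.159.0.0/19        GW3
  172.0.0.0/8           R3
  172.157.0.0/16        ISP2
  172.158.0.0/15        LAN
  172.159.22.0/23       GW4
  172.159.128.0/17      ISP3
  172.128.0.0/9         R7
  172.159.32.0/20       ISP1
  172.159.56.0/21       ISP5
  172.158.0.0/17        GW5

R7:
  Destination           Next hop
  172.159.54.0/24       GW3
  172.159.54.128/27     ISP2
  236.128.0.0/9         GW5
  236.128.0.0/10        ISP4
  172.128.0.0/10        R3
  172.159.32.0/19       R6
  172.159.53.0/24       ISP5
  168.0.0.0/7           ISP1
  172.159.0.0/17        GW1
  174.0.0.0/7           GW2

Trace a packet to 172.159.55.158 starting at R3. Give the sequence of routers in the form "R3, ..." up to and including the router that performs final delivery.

At R3: longest match for 172.159.55.158 is 172.159.0.0/18 -> R7
At R7: longest match for 172.159.55.158 is 172.159.32.0/19 -> R6
At R6: longest match for 172.159.55.158 is 172.158.0.0/15 -> LAN

R3, R7, R6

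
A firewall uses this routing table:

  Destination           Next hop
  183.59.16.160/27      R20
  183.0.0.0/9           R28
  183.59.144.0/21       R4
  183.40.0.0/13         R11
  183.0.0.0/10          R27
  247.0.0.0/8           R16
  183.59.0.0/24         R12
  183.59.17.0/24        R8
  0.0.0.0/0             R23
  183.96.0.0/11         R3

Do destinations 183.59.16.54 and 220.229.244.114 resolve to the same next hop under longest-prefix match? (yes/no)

183.59.16.54: longest match 183.0.0.0/10 -> R27
220.229.244.114: longest match 0.0.0.0/0 -> R23

no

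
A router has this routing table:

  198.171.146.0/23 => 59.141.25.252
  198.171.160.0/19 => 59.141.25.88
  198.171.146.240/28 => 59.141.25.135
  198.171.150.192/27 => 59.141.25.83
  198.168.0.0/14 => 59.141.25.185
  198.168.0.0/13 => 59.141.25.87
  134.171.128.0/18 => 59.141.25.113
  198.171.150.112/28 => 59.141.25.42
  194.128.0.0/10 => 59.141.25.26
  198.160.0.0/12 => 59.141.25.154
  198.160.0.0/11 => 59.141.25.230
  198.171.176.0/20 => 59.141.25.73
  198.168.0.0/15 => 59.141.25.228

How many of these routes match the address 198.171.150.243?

Prefixes containing 198.171.150.243:
  198.160.0.0/11 (198.160.0.0 - 198.191.255.255)
  198.160.0.0/12 (198.160.0.0 - 198.175.255.255)
  198.168.0.0/13 (198.168.0.0 - 198.175.255.255)
  198.168.0.0/14 (198.168.0.0 - 198.171.255.255)
Total matching entries: 4.

4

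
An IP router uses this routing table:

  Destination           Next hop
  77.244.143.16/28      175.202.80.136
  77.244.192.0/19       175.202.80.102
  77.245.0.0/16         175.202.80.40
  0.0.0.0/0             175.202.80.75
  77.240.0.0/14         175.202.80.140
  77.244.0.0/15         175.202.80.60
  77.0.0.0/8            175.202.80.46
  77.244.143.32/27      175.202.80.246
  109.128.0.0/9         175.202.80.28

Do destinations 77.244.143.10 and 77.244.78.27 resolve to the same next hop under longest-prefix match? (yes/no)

yes

77.244.143.10: longest match 77.244.0.0/15 -> 175.202.80.60
77.244.78.27: longest match 77.244.0.0/15 -> 175.202.80.60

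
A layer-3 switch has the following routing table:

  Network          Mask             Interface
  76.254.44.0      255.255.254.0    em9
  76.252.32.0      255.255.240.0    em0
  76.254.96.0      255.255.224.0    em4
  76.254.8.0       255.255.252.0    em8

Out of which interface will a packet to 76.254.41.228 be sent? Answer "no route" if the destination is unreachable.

no route

No entry's prefix contains 76.254.41.228; there is no default route.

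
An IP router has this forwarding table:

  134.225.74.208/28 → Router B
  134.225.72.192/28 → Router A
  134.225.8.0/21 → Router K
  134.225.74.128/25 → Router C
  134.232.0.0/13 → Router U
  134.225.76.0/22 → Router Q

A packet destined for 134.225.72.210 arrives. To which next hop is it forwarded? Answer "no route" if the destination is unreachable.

No entry's prefix contains 134.225.72.210; there is no default route.

no route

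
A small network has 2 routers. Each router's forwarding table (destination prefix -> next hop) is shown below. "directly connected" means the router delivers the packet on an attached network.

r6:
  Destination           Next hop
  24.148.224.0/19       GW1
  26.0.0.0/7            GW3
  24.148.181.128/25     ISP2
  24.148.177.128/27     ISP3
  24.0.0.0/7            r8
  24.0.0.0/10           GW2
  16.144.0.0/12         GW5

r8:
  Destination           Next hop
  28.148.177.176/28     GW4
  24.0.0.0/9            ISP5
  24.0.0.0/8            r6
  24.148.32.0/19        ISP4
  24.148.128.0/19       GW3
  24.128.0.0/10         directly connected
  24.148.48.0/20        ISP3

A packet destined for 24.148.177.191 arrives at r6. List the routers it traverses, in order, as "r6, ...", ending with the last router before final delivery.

At r6: longest match for 24.148.177.191 is 24.0.0.0/7 -> r8
At r8: longest match for 24.148.177.191 is 24.128.0.0/10 -> directly connected

r6, r8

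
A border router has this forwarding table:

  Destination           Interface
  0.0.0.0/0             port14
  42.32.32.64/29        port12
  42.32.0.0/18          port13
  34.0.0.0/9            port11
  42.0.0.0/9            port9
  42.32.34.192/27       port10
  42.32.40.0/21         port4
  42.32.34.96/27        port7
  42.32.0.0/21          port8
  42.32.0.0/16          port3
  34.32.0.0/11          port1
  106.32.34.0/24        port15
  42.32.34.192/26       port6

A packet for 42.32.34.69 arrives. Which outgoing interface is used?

Routes whose prefix contains 42.32.34.69:
  0.0.0.0/0 (default, matches everything) -> port14
  42.0.0.0/9 (42.0.0.0 - 42.127.255.255) -> port9
  42.32.0.0/16 (42.32.0.0 - 42.32.255.255) -> port3
  42.32.0.0/18 (42.32.0.0 - 42.32.63.255) -> port13
More-specific entries that do NOT match:
  42.32.32.64/29 (42.32.32.64 - 42.32.32.71) does not contain 42.32.34.69
  42.32.34.192/27 (42.32.34.192 - 42.32.34.223) does not contain 42.32.34.69
  42.32.34.96/27 (42.32.34.96 - 42.32.34.127) does not contain 42.32.34.69
  42.32.34.192/26 (42.32.34.192 - 42.32.34.255) does not contain 42.32.34.69
  106.32.34.0/24 (106.32.34.0 - 106.32.34.255) does not contain 42.32.34.69
  42.32.40.0/21 (42.32.40.0 - 42.32.47.255) does not contain 42.32.34.69
  42.32.0.0/21 (42.32.0.0 - 42.32.7.255) does not contain 42.32.34.69
Longest matching prefix is /18 -> interface port13.

port13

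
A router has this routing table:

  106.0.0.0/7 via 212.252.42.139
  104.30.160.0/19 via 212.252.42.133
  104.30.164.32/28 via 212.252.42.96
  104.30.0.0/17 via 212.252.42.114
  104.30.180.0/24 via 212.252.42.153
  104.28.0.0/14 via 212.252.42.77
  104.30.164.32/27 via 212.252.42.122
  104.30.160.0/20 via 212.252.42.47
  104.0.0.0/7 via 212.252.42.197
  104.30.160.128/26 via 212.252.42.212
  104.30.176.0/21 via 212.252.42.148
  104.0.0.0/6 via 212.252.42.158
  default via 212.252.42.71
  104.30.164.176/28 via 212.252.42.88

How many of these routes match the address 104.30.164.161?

Prefixes containing 104.30.164.161:
  0.0.0.0/0 (default, matches everything)
  104.0.0.0/6 (104.0.0.0 - 107.255.255.255)
  104.0.0.0/7 (104.0.0.0 - 105.255.255.255)
  104.28.0.0/14 (104.28.0.0 - 104.31.255.255)
  104.30.160.0/19 (104.30.160.0 - 104.30.191.255)
  104.30.160.0/20 (104.30.160.0 - 104.30.175.255)
Total matching entries: 6.

6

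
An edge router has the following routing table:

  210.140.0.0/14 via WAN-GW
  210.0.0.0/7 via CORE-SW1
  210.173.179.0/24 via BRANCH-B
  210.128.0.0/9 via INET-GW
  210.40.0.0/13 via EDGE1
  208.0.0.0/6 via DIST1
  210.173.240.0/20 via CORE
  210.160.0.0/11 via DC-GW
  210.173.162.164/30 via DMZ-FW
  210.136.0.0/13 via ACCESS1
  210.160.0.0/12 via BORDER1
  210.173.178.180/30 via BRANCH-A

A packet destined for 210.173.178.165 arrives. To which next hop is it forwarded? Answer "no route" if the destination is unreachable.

Routes whose prefix contains 210.173.178.165:
  208.0.0.0/6 (208.0.0.0 - 211.255.255.255) -> DIST1
  210.0.0.0/7 (210.0.0.0 - 211.255.255.255) -> CORE-SW1
  210.128.0.0/9 (210.128.0.0 - 210.255.255.255) -> INET-GW
  210.160.0.0/11 (210.160.0.0 - 210.191.255.255) -> DC-GW
  210.160.0.0/12 (210.160.0.0 - 210.175.255.255) -> BORDER1
More-specific entries that do NOT match:
  210.173.162.164/30 (210.173.162.164 - 210.173.162.167) does not contain 210.173.178.165
  210.173.178.180/30 (210.173.178.180 - 210.173.178.183) does not contain 210.173.178.165
  210.173.179.0/24 (210.173.179.0 - 210.173.179.255) does not contain 210.173.178.165
  210.173.240.0/20 (210.173.240.0 - 210.173.255.255) does not contain 210.173.178.165
  210.140.0.0/14 (210.140.0.0 - 210.143.255.255) does not contain 210.173.178.165
  210.40.0.0/13 (210.40.0.0 - 210.47.255.255) does not contain 210.173.178.165
  210.136.0.0/13 (210.136.0.0 - 210.143.255.255) does not contain 210.173.178.165
Longest matching prefix is /12 -> next hop BORDER1.

BORDER1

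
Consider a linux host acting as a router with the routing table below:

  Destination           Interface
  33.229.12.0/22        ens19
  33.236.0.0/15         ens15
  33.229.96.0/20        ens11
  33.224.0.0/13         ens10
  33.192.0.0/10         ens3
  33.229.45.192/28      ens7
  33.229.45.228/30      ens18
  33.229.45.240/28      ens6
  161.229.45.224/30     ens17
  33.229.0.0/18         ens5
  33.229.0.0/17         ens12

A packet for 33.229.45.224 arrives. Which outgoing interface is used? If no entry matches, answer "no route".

ens5

Routes whose prefix contains 33.229.45.224:
  33.192.0.0/10 (33.192.0.0 - 33.255.255.255) -> ens3
  33.224.0.0/13 (33.224.0.0 - 33.231.255.255) -> ens10
  33.229.0.0/17 (33.229.0.0 - 33.229.127.255) -> ens12
  33.229.0.0/18 (33.229.0.0 - 33.229.63.255) -> ens5
More-specific entries that do NOT match:
  33.229.45.228/30 (33.229.45.228 - 33.229.45.231) does not contain 33.229.45.224
  161.229.45.224/30 (161.229.45.224 - 161.229.45.227) does not contain 33.229.45.224
  33.229.45.192/28 (33.229.45.192 - 33.229.45.207) does not contain 33.229.45.224
  33.229.45.240/28 (33.229.45.240 - 33.229.45.255) does not contain 33.229.45.224
  33.229.12.0/22 (33.229.12.0 - 33.229.15.255) does not contain 33.229.45.224
  33.229.96.0/20 (33.229.96.0 - 33.229.111.255) does not contain 33.229.45.224
Longest matching prefix is /18 -> interface ens5.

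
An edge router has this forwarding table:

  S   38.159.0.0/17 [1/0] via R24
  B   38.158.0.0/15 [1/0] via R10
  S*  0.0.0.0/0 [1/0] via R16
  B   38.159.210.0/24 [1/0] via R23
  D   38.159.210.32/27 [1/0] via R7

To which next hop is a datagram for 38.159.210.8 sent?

R23

Routes whose prefix contains 38.159.210.8:
  0.0.0.0/0 (default, matches everything) -> R16
  38.158.0.0/15 (38.158.0.0 - 38.159.255.255) -> R10
  38.159.210.0/24 (38.159.210.0 - 38.159.210.255) -> R23
More-specific entries that do NOT match:
  38.159.210.32/27 (38.159.210.32 - 38.159.210.63) does not contain 38.159.210.8
Longest matching prefix is /24 -> next hop R23.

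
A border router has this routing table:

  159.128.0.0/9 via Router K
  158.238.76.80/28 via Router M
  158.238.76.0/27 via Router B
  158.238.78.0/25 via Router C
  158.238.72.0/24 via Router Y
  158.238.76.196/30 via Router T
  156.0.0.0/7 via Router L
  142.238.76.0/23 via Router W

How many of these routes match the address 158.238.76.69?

No listed prefix contains 158.238.76.69.
Total matching entries: 0.

0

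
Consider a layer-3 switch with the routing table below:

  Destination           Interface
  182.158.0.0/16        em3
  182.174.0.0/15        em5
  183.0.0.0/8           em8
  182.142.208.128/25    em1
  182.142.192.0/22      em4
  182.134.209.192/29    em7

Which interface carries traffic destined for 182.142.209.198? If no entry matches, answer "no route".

no route

No entry's prefix contains 182.142.209.198; there is no default route.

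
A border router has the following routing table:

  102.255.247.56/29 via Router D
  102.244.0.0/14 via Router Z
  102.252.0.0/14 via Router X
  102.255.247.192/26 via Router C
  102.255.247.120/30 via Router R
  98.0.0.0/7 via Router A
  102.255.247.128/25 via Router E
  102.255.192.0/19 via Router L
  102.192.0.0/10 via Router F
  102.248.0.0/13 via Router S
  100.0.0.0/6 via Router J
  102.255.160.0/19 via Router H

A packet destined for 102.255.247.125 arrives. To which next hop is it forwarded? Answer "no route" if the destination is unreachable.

Routes whose prefix contains 102.255.247.125:
  100.0.0.0/6 (100.0.0.0 - 103.255.255.255) -> Router J
  102.192.0.0/10 (102.192.0.0 - 102.255.255.255) -> Router F
  102.248.0.0/13 (102.248.0.0 - 102.255.255.255) -> Router S
  102.252.0.0/14 (102.252.0.0 - 102.255.255.255) -> Router X
More-specific entries that do NOT match:
  102.255.247.120/30 (102.255.247.120 - 102.255.247.123) does not contain 102.255.247.125
  102.255.247.56/29 (102.255.247.56 - 102.255.247.63) does not contain 102.255.247.125
  102.255.247.192/26 (102.255.247.192 - 102.255.247.255) does not contain 102.255.247.125
  102.255.247.128/25 (102.255.247.128 - 102.255.247.255) does not contain 102.255.247.125
  102.255.192.0/19 (102.255.192.0 - 102.255.223.255) does not contain 102.255.247.125
  102.255.160.0/19 (102.255.160.0 - 102.255.191.255) does not contain 102.255.247.125
Longest matching prefix is /14 -> next hop Router X.

Router X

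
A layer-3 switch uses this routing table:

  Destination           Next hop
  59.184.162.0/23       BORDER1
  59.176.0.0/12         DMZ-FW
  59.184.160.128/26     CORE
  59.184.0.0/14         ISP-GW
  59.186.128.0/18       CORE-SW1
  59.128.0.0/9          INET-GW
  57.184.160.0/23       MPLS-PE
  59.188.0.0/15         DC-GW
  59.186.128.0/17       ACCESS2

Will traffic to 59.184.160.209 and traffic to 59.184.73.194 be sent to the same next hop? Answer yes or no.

59.184.160.209: longest match 59.184.0.0/14 -> ISP-GW
59.184.73.194: longest match 59.184.0.0/14 -> ISP-GW

yes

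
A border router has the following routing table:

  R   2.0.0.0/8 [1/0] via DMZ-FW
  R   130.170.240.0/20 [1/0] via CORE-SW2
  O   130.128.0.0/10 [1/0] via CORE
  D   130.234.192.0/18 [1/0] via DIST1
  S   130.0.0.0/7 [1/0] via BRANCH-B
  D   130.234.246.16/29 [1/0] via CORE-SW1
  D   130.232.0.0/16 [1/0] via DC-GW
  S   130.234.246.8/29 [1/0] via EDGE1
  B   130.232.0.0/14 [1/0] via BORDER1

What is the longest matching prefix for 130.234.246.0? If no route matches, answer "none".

Entries matching 130.234.246.0:
  130.0.0.0/7 (130.0.0.0 - 131.255.255.255)
  130.232.0.0/14 (130.232.0.0 - 130.235.255.255)
  130.234.192.0/18 (130.234.192.0 - 130.234.255.255)
Most specific is 130.234.192.0/18.

130.234.192.0/18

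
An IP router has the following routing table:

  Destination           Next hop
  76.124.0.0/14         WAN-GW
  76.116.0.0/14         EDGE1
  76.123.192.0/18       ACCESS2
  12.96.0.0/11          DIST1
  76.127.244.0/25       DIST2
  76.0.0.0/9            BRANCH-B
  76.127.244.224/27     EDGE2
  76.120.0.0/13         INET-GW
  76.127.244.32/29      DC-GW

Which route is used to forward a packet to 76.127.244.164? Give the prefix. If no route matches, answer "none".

76.124.0.0/14

Entries matching 76.127.244.164:
  76.0.0.0/9 (76.0.0.0 - 76.127.255.255)
  76.120.0.0/13 (76.120.0.0 - 76.127.255.255)
  76.124.0.0/14 (76.124.0.0 - 76.127.255.255)
Most specific is 76.124.0.0/14.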